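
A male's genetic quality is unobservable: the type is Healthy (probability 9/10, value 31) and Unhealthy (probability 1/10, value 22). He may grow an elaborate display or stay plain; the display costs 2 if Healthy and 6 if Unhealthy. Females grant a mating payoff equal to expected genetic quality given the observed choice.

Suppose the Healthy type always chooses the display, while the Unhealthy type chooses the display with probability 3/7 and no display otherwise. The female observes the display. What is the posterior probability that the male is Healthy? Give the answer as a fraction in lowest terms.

P(the display) = (9/10)·1 + (1/10)·(3/7) = 33/35.
By Bayes' rule, P(Healthy | the display) = (9/10) / (33/35) = 21/22.

21/22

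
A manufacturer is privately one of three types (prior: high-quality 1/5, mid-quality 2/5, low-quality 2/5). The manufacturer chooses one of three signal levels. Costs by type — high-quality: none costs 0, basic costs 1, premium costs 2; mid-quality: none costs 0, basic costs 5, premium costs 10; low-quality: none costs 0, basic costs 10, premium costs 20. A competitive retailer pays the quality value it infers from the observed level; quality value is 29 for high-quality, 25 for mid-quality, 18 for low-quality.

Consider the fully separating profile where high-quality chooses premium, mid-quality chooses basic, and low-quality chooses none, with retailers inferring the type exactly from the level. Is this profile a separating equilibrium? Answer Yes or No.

Separating prices: premium → 29, basic → 25, none → 18.
high-quality (assigned premium): none: 18 − 0 = 18; basic: 25 − 1 = 24; premium: 29 − 2 = 27. high-quality stays.
mid-quality (assigned basic): none: 18 − 0 = 18; basic: 25 − 5 = 20; premium: 29 − 10 = 19. mid-quality stays.
low-quality (assigned none): none: 18 − 0 = 18; basic: 25 − 10 = 15; premium: 29 − 20 = 9. low-quality stays.
Every type prefers its assigned level; separation holds.

Yes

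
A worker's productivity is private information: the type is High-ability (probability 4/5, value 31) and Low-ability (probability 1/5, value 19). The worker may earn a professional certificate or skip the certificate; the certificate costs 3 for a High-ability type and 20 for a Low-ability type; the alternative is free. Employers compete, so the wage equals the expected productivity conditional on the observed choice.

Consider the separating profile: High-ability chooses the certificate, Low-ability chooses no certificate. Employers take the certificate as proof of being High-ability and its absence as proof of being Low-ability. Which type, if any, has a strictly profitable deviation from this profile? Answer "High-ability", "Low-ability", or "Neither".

The certificate pays 31; no certificate pays 19.
High-ability: assigned the certificate, nets 31 − 3 = 28; deviating to no certificate nets 19.
Low-ability: assigned no certificate, nets 19; deviating to the certificate nets 31 − 20 = 11.
Both types strictly prefer their assigned action; no profitable deviation.

Neither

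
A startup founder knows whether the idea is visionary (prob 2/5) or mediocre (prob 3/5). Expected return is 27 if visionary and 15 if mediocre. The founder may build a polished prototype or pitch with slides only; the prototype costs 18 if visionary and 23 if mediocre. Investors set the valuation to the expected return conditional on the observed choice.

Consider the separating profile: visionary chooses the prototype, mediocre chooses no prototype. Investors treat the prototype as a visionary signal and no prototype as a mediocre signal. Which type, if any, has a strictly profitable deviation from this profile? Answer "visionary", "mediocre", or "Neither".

visionary

The prototype pays 27; no prototype pays 15.
visionary: assigned the prototype, nets 27 − 18 = 9; deviating to no prototype nets 15.
mediocre: assigned no prototype, nets 15; deviating to the prototype nets 27 − 23 = 4.
The visionary type gains 6 by deviating.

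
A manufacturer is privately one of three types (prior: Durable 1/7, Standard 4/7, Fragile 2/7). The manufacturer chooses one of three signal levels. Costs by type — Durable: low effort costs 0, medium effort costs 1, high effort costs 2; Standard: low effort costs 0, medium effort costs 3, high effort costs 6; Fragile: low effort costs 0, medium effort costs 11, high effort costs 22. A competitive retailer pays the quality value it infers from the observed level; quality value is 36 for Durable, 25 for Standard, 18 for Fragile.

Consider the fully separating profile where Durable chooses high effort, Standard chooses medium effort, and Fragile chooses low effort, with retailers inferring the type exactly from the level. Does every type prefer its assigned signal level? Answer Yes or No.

No

Separating prices: high effort → 36, medium effort → 25, low effort → 18.
Durable (assigned high effort): low effort: 18 − 0 = 18; medium effort: 25 − 1 = 24; high effort: 36 − 2 = 34. Durable stays.
Standard (assigned medium effort): low effort: 18 − 0 = 18; medium effort: 25 − 3 = 22; high effort: 36 − 6 = 30. Standard prefers high effort.
Fragile (assigned low effort): low effort: 18 − 0 = 18; medium effort: 25 − 11 = 14; high effort: 36 − 22 = 14. Fragile stays.
At least one type deviates; the separating profile fails.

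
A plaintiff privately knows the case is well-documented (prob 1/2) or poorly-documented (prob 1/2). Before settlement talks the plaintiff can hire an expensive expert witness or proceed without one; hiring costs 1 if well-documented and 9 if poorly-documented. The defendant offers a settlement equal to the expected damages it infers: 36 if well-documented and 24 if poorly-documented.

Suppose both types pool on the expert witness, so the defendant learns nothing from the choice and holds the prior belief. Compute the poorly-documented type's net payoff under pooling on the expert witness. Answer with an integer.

Pooled settlement = 1/2·36 + 1/2·24 = 30.
poorly-documented pays cost 9 for the expert witness, so net payoff = 30 − 9 = 21.

21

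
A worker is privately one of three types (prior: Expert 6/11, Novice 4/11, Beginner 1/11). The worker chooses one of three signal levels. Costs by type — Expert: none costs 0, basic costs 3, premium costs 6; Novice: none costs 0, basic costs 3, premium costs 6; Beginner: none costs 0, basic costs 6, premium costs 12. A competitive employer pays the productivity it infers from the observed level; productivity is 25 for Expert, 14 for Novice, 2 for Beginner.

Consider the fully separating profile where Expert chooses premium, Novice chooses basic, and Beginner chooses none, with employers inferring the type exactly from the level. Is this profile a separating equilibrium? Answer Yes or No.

No

Separating wages: premium → 25, basic → 14, none → 2.
Expert (assigned premium): none: 2 − 0 = 2; basic: 14 − 3 = 11; premium: 25 − 6 = 19. Expert stays.
Novice (assigned basic): none: 2 − 0 = 2; basic: 14 − 3 = 11; premium: 25 − 6 = 19. Novice prefers premium.
Beginner (assigned none): none: 2 − 0 = 2; basic: 14 − 6 = 8; premium: 25 − 12 = 13. Beginner prefers premium.
At least one type deviates; the separating profile fails.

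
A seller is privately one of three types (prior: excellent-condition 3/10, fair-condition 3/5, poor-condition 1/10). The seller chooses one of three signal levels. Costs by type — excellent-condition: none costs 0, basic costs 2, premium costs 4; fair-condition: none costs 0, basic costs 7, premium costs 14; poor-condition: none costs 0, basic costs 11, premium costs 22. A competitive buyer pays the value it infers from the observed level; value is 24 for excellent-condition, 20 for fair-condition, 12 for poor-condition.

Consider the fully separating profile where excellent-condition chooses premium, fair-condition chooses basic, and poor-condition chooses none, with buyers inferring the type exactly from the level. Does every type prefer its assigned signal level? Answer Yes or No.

Yes

Separating prices: premium → 24, basic → 20, none → 12.
excellent-condition (assigned premium): none: 12 − 0 = 12; basic: 20 − 2 = 18; premium: 24 − 4 = 20. excellent-condition stays.
fair-condition (assigned basic): none: 12 − 0 = 12; basic: 20 − 7 = 13; premium: 24 − 14 = 10. fair-condition stays.
poor-condition (assigned none): none: 12 − 0 = 12; basic: 20 − 11 = 9; premium: 24 − 22 = 2. poor-condition stays.
Every type prefers its assigned level; separation holds.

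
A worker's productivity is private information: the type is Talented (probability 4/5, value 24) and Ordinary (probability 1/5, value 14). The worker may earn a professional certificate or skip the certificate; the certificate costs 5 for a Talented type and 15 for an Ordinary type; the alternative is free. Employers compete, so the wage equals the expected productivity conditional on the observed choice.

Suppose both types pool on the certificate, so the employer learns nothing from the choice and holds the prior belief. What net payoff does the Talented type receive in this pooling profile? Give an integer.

Pooled wage = 4/5·24 + 1/5·14 = 22.
Talented pays cost 5 for the certificate, so net payoff = 22 − 5 = 17.

17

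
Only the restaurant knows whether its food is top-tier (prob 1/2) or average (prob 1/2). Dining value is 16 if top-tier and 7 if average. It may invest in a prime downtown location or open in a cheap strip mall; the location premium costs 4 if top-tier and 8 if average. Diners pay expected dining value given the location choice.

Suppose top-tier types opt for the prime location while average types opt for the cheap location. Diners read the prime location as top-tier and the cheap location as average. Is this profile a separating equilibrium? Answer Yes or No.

Under these beliefs, the prime location earns price premium 16 and the cheap location earns price premium 7.
top-tier: the prime location nets 16 − 4 = 12; the cheap location nets 7. top-tier prefers the prime location.
average: the prime location nets 16 − 8 = 8; the cheap location nets 7. average would deviate to the prime location.
average has a profitable deviation, so the profile is not an equilibrium.

No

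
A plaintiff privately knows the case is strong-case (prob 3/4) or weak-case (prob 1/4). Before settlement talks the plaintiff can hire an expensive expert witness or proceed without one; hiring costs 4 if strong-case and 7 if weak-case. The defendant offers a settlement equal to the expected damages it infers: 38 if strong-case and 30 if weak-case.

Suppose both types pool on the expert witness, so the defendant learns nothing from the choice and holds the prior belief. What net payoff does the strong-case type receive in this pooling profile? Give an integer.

Pooled settlement = 3/4·38 + 1/4·30 = 36.
strong-case pays cost 4 for the expert witness, so net payoff = 36 − 4 = 32.

32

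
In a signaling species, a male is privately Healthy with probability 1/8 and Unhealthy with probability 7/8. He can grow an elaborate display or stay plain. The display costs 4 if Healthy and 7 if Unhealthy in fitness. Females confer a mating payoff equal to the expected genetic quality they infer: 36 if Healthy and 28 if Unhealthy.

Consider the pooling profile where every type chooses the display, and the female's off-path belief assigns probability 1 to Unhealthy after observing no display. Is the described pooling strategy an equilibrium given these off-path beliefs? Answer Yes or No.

On path, the female holds the prior and pays 1/8·36 + 7/8·28 = 29. Off path (no display), believing Unhealthy, it pays 28.
Healthy: the display nets 29 − 4 = 25; no display nets 28. Healthy would deviate.
Unhealthy: the display nets 29 − 7 = 22; no display nets 28. Unhealthy would deviate.
A type deviates, so pooling fails.

No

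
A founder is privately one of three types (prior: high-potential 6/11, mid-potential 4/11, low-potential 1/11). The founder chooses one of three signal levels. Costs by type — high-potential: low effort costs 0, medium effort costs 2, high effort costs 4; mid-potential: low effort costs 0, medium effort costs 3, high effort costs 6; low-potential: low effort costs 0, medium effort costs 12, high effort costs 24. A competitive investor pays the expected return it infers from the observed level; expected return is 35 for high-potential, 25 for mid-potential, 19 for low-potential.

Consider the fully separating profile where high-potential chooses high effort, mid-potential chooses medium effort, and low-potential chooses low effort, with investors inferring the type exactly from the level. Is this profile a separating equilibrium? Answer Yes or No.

Separating valuations: high effort → 35, medium effort → 25, low effort → 19.
high-potential (assigned high effort): low effort: 19 − 0 = 19; medium effort: 25 − 2 = 23; high effort: 35 − 4 = 31. high-potential stays.
mid-potential (assigned medium effort): low effort: 19 − 0 = 19; medium effort: 25 − 3 = 22; high effort: 35 − 6 = 29. mid-potential prefers high effort.
low-potential (assigned low effort): low effort: 19 − 0 = 19; medium effort: 25 − 12 = 13; high effort: 35 − 24 = 11. low-potential stays.
At least one type deviates; the separating profile fails.

No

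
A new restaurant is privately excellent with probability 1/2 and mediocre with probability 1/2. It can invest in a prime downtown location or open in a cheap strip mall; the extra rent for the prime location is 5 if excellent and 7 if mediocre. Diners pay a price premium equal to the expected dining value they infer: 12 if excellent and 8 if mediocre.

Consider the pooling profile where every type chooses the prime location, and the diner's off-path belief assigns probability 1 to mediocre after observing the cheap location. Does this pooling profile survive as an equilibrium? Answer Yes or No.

No

On path, the diner holds the prior and pays 1/2·12 + 1/2·8 = 10. Off path (the cheap location), believing mediocre, it pays 8.
excellent: the prime location nets 10 − 5 = 5; the cheap location nets 8. excellent would deviate.
mediocre: the prime location nets 10 − 7 = 3; the cheap location nets 8. mediocre would deviate.
A type deviates, so pooling fails.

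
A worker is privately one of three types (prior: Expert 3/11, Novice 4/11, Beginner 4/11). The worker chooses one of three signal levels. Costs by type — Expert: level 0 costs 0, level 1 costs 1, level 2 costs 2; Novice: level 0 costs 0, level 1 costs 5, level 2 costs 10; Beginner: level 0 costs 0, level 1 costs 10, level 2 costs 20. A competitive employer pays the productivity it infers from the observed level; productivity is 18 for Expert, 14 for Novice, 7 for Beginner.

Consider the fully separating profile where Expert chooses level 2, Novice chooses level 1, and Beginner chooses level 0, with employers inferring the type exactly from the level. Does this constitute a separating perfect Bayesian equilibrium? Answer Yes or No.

Yes

Separating wages: level 2 → 18, level 1 → 14, level 0 → 7.
Expert (assigned level 2): level 0: 7 − 0 = 7; level 1: 14 − 1 = 13; level 2: 18 − 2 = 16. Expert stays.
Novice (assigned level 1): level 0: 7 − 0 = 7; level 1: 14 − 5 = 9; level 2: 18 − 10 = 8. Novice stays.
Beginner (assigned level 0): level 0: 7 − 0 = 7; level 1: 14 − 10 = 4; level 2: 18 − 20 = -2. Beginner stays.
Every type prefers its assigned level; separation holds.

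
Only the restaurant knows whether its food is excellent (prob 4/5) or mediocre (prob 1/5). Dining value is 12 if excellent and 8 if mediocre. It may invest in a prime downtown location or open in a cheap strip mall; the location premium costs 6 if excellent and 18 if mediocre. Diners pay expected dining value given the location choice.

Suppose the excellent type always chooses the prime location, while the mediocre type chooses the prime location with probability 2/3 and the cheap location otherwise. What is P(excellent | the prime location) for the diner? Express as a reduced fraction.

P(the prime location) = (4/5)·1 + (1/5)·(2/3) = 14/15.
By Bayes' rule, P(excellent | the prime location) = (4/5) / (14/15) = 6/7.

6/7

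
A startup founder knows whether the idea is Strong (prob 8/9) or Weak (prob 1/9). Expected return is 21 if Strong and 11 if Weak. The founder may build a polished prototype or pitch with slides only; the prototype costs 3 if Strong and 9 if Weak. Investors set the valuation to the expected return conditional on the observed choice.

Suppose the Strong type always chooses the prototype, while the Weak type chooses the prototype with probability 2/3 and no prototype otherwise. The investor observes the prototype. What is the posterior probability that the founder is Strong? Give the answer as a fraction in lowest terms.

P(the prototype) = (8/9)·1 + (1/9)·(2/3) = 26/27.
By Bayes' rule, P(Strong | the prototype) = (8/9) / (26/27) = 12/13.

12/13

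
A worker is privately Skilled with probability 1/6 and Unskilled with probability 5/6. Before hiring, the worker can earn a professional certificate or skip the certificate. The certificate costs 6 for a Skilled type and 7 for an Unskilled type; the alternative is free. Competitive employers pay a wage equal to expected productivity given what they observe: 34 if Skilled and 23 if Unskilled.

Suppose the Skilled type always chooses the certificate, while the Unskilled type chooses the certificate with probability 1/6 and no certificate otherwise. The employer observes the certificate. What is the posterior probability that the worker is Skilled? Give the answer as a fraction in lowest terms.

6/11

P(the certificate) = (1/6)·1 + (5/6)·(1/6) = 11/36.
By Bayes' rule, P(Skilled | the certificate) = (1/6) / (11/36) = 6/11.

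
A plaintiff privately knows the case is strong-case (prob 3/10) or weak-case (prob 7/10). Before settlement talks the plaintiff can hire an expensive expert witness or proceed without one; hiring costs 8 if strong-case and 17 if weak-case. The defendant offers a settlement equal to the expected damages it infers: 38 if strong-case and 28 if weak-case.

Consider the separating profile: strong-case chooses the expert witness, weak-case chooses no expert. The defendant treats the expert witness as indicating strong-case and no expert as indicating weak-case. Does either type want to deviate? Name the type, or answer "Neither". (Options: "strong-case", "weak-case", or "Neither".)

The expert witness pays 38; no expert pays 28.
strong-case: assigned the expert witness, nets 38 − 8 = 30; deviating to no expert nets 28.
weak-case: assigned no expert, nets 28; deviating to the expert witness nets 38 − 17 = 21.
Both types strictly prefer their assigned action; no profitable deviation.

Neither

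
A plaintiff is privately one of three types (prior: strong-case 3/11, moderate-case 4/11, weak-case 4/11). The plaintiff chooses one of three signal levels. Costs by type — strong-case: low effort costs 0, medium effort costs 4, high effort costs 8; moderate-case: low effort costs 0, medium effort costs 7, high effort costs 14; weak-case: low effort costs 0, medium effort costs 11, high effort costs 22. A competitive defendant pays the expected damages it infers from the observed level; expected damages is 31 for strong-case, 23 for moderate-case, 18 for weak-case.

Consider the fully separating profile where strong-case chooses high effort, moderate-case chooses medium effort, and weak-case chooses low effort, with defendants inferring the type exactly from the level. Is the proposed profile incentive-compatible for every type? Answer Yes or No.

Separating settlements: high effort → 31, medium effort → 23, low effort → 18.
strong-case (assigned high effort): low effort: 18 − 0 = 18; medium effort: 23 − 4 = 19; high effort: 31 − 8 = 23. strong-case stays.
moderate-case (assigned medium effort): low effort: 18 − 0 = 18; medium effort: 23 − 7 = 16; high effort: 31 − 14 = 17. moderate-case prefers low effort.
weak-case (assigned low effort): low effort: 18 − 0 = 18; medium effort: 23 − 11 = 12; high effort: 31 − 22 = 9. weak-case stays.
At least one type deviates; the separating profile fails.

No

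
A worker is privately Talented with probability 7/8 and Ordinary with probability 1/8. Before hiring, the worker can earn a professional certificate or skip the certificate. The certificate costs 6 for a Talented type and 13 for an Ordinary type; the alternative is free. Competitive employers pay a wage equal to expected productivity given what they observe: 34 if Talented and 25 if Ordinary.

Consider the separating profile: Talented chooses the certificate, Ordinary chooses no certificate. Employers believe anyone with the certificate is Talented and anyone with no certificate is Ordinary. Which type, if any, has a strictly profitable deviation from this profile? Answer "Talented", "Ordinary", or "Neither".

Neither

The certificate pays 34; no certificate pays 25.
Talented: assigned the certificate, nets 34 − 6 = 28; deviating to no certificate nets 25.
Ordinary: assigned no certificate, nets 25; deviating to the certificate nets 34 − 13 = 21.
Both types strictly prefer their assigned action; no profitable deviation.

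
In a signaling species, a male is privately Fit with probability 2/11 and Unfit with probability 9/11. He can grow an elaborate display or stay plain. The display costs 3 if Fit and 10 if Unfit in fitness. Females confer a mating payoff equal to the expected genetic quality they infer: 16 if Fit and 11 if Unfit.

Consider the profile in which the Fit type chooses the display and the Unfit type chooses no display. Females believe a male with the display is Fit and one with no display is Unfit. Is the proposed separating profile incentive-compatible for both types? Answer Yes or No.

Yes

Under these beliefs, the display earns mating payoff 16 and no display earns mating payoff 11.
Fit: the display nets 16 − 3 = 13; no display nets 11. Fit prefers the display.
Unfit: the display nets 16 − 10 = 6; no display nets 11. Unfit prefers no display.
Neither type deviates, so the separating profile is an equilibrium.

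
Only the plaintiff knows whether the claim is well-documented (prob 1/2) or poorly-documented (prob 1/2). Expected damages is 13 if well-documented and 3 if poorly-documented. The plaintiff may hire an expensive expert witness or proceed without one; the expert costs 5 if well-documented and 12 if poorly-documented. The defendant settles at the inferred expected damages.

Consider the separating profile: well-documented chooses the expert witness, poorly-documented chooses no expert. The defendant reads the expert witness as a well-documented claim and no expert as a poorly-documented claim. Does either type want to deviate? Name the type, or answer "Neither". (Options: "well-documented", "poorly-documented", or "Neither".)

Neither

The expert witness pays 13; no expert pays 3.
well-documented: assigned the expert witness, nets 13 − 5 = 8; deviating to no expert nets 3.
poorly-documented: assigned no expert, nets 3; deviating to the expert witness nets 13 − 12 = 1.
Both types strictly prefer their assigned action; no profitable deviation.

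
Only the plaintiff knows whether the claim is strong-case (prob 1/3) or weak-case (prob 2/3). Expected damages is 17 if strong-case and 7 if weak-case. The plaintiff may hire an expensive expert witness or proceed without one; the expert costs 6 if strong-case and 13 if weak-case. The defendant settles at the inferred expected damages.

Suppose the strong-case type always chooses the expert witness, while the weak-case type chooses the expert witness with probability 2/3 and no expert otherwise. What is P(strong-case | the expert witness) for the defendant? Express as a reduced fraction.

P(the expert witness) = (1/3)·1 + (2/3)·(2/3) = 7/9.
By Bayes' rule, P(strong-case | the expert witness) = (1/3) / (7/9) = 3/7.

3/7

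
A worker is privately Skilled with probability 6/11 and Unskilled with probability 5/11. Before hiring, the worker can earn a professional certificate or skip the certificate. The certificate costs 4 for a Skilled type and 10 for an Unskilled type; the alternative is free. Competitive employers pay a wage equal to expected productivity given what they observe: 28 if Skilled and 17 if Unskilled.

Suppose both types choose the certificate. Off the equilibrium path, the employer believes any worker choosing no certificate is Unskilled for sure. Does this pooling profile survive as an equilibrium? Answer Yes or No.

No

On path, the employer holds the prior and pays 6/11·28 + 5/11·17 = 23. Off path (no certificate), believing Unskilled, it pays 17.
Skilled: the certificate nets 23 − 4 = 19; no certificate nets 17. Skilled stays.
Unskilled: the certificate nets 23 − 10 = 13; no certificate nets 17. Unskilled would deviate.
A type deviates, so pooling fails.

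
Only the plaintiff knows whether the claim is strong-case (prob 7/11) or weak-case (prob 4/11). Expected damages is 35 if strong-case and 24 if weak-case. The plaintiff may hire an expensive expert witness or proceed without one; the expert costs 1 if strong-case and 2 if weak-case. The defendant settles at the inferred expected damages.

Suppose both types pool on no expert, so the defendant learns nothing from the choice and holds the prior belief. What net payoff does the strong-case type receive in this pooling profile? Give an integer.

31

Pooled settlement = 7/11·35 + 4/11·24 = 31.
strong-case pays no cost for no expert, so net payoff = 31.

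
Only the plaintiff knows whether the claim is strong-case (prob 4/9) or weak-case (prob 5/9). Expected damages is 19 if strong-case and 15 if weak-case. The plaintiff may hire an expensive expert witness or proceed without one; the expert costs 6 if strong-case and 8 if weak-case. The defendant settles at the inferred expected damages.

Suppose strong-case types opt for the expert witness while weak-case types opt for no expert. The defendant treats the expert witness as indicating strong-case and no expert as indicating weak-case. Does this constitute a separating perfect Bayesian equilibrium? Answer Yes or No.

No

Under these beliefs, the expert witness earns settlement 19 and no expert earns settlement 15.
strong-case: the expert witness nets 19 − 6 = 13; no expert nets 15. strong-case would deviate to no expert.
weak-case: the expert witness nets 19 − 8 = 11; no expert nets 15. weak-case prefers no expert.
strong-case has a profitable deviation, so the profile is not an equilibrium.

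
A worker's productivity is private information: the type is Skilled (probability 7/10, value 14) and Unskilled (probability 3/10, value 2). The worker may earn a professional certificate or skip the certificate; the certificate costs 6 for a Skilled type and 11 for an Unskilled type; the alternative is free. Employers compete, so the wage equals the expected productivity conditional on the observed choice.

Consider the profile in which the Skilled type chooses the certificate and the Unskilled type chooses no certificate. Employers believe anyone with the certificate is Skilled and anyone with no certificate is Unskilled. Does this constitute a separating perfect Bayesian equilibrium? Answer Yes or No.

Under these beliefs, the certificate earns wage 14 and no certificate earns wage 2.
Skilled: the certificate nets 14 − 6 = 8; no certificate nets 2. Skilled prefers the certificate.
Unskilled: the certificate nets 14 − 11 = 3; no certificate nets 2. Unskilled would deviate to the certificate.
Unskilled has a profitable deviation, so the profile is not an equilibrium.

No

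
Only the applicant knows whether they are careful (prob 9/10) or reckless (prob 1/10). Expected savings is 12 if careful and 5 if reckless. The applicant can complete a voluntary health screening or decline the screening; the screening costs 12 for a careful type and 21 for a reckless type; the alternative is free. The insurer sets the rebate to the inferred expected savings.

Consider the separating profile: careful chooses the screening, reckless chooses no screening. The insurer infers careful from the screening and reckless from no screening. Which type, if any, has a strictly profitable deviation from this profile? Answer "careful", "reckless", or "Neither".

careful

The screening pays 12; no screening pays 5.
careful: assigned the screening, nets 12 − 12 = 0; deviating to no screening nets 5.
reckless: assigned no screening, nets 5; deviating to the screening nets 12 − 21 = -9.
The careful type gains 5 by deviating.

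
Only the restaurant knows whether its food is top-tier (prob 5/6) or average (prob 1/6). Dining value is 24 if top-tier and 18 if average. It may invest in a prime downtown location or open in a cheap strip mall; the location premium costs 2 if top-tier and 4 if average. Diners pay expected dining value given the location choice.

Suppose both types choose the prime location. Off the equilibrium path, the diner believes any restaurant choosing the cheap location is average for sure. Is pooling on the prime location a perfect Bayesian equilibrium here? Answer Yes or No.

Yes

On path, the diner holds the prior and pays 5/6·24 + 1/6·18 = 23. Off path (the cheap location), believing average, it pays 18.
top-tier: the prime location nets 23 − 2 = 21; the cheap location nets 18. top-tier stays.
average: the prime location nets 23 − 4 = 19; the cheap location nets 18. average stays.
No type deviates, so pooling is sustained.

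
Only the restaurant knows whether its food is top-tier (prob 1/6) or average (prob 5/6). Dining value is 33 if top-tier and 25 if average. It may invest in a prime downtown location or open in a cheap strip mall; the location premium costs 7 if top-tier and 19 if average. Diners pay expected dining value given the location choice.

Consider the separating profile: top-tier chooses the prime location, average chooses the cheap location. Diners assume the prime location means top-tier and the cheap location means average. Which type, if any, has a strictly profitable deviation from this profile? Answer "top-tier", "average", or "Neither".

The prime location pays 33; the cheap location pays 25.
top-tier: assigned the prime location, nets 33 − 7 = 26; deviating to the cheap location nets 25.
average: assigned the cheap location, nets 25; deviating to the prime location nets 33 − 19 = 14.
Both types strictly prefer their assigned action; no profitable deviation.

Neither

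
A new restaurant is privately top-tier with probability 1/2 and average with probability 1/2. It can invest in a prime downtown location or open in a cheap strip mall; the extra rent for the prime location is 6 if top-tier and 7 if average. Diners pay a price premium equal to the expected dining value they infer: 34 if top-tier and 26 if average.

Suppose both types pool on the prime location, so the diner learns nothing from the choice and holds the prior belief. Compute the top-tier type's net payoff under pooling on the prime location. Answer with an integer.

24

Pooled price premium = 1/2·34 + 1/2·26 = 30.
top-tier pays cost 6 for the prime location, so net payoff = 30 − 6 = 24.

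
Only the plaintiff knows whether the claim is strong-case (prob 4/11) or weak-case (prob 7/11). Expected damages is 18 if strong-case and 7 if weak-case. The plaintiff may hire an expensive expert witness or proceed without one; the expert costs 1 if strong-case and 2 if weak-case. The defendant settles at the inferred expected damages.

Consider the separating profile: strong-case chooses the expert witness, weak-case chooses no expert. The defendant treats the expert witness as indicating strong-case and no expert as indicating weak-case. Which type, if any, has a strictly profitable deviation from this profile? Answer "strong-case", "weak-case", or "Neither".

The expert witness pays 18; no expert pays 7.
strong-case: assigned the expert witness, nets 18 − 1 = 17; deviating to no expert nets 7.
weak-case: assigned no expert, nets 7; deviating to the expert witness nets 18 − 2 = 16.
The weak-case type gains 9 by deviating.

weak-case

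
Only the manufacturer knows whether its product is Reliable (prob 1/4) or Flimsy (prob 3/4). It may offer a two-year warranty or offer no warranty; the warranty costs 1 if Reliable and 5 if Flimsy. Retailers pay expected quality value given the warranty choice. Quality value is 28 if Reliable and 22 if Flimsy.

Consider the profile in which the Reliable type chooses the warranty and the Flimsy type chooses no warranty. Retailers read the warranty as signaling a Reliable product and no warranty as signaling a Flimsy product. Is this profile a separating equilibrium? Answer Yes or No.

No

Under these beliefs, the warranty earns price 28 and no warranty earns price 22.
Reliable: the warranty nets 28 − 1 = 27; no warranty nets 22. Reliable prefers the warranty.
Flimsy: the warranty nets 28 − 5 = 23; no warranty nets 22. Flimsy would deviate to the warranty.
Flimsy has a profitable deviation, so the profile is not an equilibrium.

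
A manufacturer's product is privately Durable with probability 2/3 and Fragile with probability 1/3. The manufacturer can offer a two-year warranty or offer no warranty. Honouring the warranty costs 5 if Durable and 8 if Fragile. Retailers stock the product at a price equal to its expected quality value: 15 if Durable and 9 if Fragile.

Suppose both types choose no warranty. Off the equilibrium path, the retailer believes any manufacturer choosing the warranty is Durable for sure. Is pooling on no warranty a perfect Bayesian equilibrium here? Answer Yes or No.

On path, the retailer holds the prior and pays 2/3·15 + 1/3·9 = 13. Off path (the warranty), believing Durable, it pays 15.
Durable: no warranty nets 13; the warranty nets 15 − 5 = 10. Durable stays.
Fragile: no warranty nets 13; the warranty nets 15 − 8 = 7. Fragile stays.
No type deviates, so pooling is sustained.

Yes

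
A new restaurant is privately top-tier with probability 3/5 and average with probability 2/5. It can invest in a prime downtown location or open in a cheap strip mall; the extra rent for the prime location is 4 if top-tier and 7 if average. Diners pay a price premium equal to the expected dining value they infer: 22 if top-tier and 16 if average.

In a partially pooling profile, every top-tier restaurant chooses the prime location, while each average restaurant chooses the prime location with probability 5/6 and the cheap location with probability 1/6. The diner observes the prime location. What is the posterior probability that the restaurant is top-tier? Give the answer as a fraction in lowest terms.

9/14

P(the prime location) = (3/5)·1 + (2/5)·(5/6) = 14/15.
By Bayes' rule, P(top-tier | the prime location) = (3/5) / (14/15) = 9/14.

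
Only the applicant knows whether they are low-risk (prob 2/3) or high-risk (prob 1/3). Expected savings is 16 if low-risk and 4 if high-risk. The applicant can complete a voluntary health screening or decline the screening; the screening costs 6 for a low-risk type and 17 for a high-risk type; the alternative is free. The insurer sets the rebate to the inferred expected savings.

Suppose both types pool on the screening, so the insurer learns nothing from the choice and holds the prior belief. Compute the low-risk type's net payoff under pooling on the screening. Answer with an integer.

6

Pooled rebate = 2/3·16 + 1/3·4 = 12.
low-risk pays cost 6 for the screening, so net payoff = 12 − 6 = 6.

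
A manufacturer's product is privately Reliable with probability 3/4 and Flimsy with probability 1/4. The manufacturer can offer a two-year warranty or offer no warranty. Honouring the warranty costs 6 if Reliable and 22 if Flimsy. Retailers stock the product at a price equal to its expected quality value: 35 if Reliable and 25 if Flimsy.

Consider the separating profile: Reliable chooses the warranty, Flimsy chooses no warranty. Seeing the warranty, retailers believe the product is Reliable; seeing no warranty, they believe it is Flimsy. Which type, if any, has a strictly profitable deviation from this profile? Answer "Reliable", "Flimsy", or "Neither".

The warranty pays 35; no warranty pays 25.
Reliable: assigned the warranty, nets 35 − 6 = 29; deviating to no warranty nets 25.
Flimsy: assigned no warranty, nets 25; deviating to the warranty nets 35 − 22 = 13.
Both types strictly prefer their assigned action; no profitable deviation.

Neither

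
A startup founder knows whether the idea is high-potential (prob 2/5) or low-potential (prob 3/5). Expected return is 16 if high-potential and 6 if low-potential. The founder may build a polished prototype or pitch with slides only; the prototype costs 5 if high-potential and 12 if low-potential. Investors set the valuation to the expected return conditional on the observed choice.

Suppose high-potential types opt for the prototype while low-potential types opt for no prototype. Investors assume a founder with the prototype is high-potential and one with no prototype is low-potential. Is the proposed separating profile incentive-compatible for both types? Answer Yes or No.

Under these beliefs, the prototype earns valuation 16 and no prototype earns valuation 6.
high-potential: the prototype nets 16 − 5 = 11; no prototype nets 6. high-potential prefers the prototype.
low-potential: the prototype nets 16 − 12 = 4; no prototype nets 6. low-potential prefers no prototype.
Neither type deviates, so the separating profile is an equilibrium.

Yes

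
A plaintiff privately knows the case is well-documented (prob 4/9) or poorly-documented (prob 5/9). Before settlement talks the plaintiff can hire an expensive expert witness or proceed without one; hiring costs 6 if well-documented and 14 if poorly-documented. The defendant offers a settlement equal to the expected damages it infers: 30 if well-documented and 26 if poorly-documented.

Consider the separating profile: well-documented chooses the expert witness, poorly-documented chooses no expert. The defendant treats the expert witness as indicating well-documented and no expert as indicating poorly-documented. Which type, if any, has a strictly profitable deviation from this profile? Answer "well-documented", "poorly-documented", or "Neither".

well-documented

The expert witness pays 30; no expert pays 26.
well-documented: assigned the expert witness, nets 30 − 6 = 24; deviating to no expert nets 26.
poorly-documented: assigned no expert, nets 26; deviating to the expert witness nets 30 − 14 = 16.
The well-documented type gains 2 by deviating.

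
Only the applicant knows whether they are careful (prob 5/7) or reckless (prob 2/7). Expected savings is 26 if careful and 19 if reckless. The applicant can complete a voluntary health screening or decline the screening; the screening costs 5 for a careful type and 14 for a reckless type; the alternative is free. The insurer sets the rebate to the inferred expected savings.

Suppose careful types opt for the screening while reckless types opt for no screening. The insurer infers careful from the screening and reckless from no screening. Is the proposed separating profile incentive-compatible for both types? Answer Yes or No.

Yes

Under these beliefs, the screening earns rebate 26 and no screening earns rebate 19.
careful: the screening nets 26 − 5 = 21; no screening nets 19. careful prefers the screening.
reckless: the screening nets 26 − 14 = 12; no screening nets 19. reckless prefers no screening.
Neither type deviates, so the separating profile is an equilibrium.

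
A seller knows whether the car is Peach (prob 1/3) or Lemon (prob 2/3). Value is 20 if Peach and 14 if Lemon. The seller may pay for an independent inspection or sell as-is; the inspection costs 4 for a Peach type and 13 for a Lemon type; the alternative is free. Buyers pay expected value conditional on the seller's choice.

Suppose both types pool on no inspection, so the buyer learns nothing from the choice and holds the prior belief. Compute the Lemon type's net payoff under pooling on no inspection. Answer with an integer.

16

Pooled price = 1/3·20 + 2/3·14 = 16.
Lemon pays no cost for no inspection, so net payoff = 16.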